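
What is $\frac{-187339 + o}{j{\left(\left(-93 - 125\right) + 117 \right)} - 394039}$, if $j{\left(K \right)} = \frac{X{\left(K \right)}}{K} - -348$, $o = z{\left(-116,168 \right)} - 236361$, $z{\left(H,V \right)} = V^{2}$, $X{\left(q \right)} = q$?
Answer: $\frac{197738}{196845} \approx 1.0045$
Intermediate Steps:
$o = -208137$ ($o = 168^{2} - 236361 = 28224 - 236361 = -208137$)
$j{\left(K \right)} = 349$ ($j{\left(K \right)} = \frac{K}{K} - -348 = 1 + 348 = 349$)
$\frac{-187339 + o}{j{\left(\left(-93 - 125\right) + 117 \right)} - 394039} = \frac{-187339 - 208137}{349 - 394039} = - \frac{395476}{-393690} = \left(-395476\right) \left(- \frac{1}{393690}\right) = \frac{197738}{196845}$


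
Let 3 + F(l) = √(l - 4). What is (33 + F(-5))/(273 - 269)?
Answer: 15/2 + 3*I/4 ≈ 7.5 + 0.75*I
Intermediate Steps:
F(l) = -3 + √(-4 + l) (F(l) = -3 + √(l - 4) = -3 + √(-4 + l))
(33 + F(-5))/(273 - 269) = (33 + (-3 + √(-4 - 5)))/(273 - 269) = (33 + (-3 + √(-9)))/4 = (33 + (-3 + 3*I))*(¼) = (30 + 3*I)*(¼) = 15/2 + 3*I/4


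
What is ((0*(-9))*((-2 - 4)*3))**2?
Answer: 0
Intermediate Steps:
((0*(-9))*((-2 - 4)*3))**2 = (0*(-6*3))**2 = (0*(-18))**2 = 0**2 = 0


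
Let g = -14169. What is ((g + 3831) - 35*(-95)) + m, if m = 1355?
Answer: -5658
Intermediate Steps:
((g + 3831) - 35*(-95)) + m = ((-14169 + 3831) - 35*(-95)) + 1355 = (-10338 + 3325) + 1355 = -7013 + 1355 = -5658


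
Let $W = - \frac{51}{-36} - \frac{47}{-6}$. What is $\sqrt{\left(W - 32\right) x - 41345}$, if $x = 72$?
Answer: $i \sqrt{42983} \approx 207.32 i$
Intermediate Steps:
$W = \frac{37}{4}$ ($W = \left(-51\right) \left(- \frac{1}{36}\right) - - \frac{47}{6} = \frac{17}{12} + \frac{47}{6} = \frac{37}{4} \approx 9.25$)
$\sqrt{\left(W - 32\right) x - 41345} = \sqrt{\left(\frac{37}{4} - 32\right) 72 - 41345} = \sqrt{\left(- \frac{91}{4}\right) 72 - 41345} = \sqrt{-1638 - 41345} = \sqrt{-42983} = i \sqrt{42983}$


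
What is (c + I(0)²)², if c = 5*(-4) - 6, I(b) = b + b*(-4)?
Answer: 676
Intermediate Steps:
I(b) = -3*b (I(b) = b - 4*b = -3*b)
c = -26 (c = -20 - 6 = -26)
(c + I(0)²)² = (-26 + (-3*0)²)² = (-26 + 0²)² = (-26 + 0)² = (-26)² = 676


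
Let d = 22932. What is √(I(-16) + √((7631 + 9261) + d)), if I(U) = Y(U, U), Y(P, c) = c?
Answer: 2*√(-4 + √2489) ≈ 13.548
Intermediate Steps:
I(U) = U
√(I(-16) + √((7631 + 9261) + d)) = √(-16 + √((7631 + 9261) + 22932)) = √(-16 + √(16892 + 22932)) = √(-16 + √39824) = √(-16 + 4*√2489)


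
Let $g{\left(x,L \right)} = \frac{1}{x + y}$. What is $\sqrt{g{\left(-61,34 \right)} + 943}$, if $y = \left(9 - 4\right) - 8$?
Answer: $\frac{\sqrt{60351}}{8} \approx 30.708$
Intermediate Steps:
$y = -3$ ($y = 5 - 8 = -3$)
$g{\left(x,L \right)} = \frac{1}{-3 + x}$ ($g{\left(x,L \right)} = \frac{1}{x - 3} = \frac{1}{-3 + x}$)
$\sqrt{g{\left(-61,34 \right)} + 943} = \sqrt{\frac{1}{-3 - 61} + 943} = \sqrt{\frac{1}{-64} + 943} = \sqrt{- \frac{1}{64} + 943} = \sqrt{\frac{60351}{64}} = \frac{\sqrt{60351}}{8}$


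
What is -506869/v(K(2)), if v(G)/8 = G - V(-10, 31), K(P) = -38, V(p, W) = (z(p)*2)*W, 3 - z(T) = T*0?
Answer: 506869/1792 ≈ 282.85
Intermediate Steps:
z(T) = 3 (z(T) = 3 - T*0 = 3 - 1*0 = 3 + 0 = 3)
V(p, W) = 6*W (V(p, W) = (3*2)*W = 6*W)
v(G) = -1488 + 8*G (v(G) = 8*(G - 6*31) = 8*(G - 1*186) = 8*(G - 186) = 8*(-186 + G) = -1488 + 8*G)
-506869/v(K(2)) = -506869/(-1488 + 8*(-38)) = -506869/(-1488 - 304) = -506869/(-1792) = -506869*(-1/1792) = 506869/1792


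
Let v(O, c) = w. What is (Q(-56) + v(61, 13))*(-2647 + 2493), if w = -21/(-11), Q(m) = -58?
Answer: 8638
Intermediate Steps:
w = 21/11 (w = -21*(-1/11) = 21/11 ≈ 1.9091)
v(O, c) = 21/11
(Q(-56) + v(61, 13))*(-2647 + 2493) = (-58 + 21/11)*(-2647 + 2493) = -617/11*(-154) = 8638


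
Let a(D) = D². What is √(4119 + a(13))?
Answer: 8*√67 ≈ 65.483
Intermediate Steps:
√(4119 + a(13)) = √(4119 + 13²) = √(4119 + 169) = √4288 = 8*√67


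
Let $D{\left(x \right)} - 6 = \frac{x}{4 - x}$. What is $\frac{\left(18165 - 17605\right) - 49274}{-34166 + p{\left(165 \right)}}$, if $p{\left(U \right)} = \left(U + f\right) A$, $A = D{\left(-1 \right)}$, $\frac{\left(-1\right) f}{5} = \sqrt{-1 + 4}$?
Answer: $\frac{808871613}{551417579} - \frac{706353 \sqrt{3}}{551417579} \approx 1.4647$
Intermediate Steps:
$f = - 5 \sqrt{3}$ ($f = - 5 \sqrt{-1 + 4} = - 5 \sqrt{3} \approx -8.6602$)
$D{\left(x \right)} = 6 + \frac{x}{4 - x}$
$A = \frac{29}{5}$ ($A = \frac{-24 + 5 \left(-1\right)}{-4 - 1} = \frac{-24 - 5}{-5} = \left(- \frac{1}{5}\right) \left(-29\right) = \frac{29}{5} \approx 5.8$)
$p{\left(U \right)} = - 29 \sqrt{3} + \frac{29 U}{5}$ ($p{\left(U \right)} = \left(U - 5 \sqrt{3}\right) \frac{29}{5} = - 29 \sqrt{3} + \frac{29 U}{5}$)
$\frac{\left(18165 - 17605\right) - 49274}{-34166 + p{\left(165 \right)}} = \frac{\left(18165 - 17605\right) - 49274}{-34166 + \left(- 29 \sqrt{3} + \frac{29}{5} \cdot 165\right)} = \frac{\left(18165 - 17605\right) - 49274}{-34166 + \left(- 29 \sqrt{3} + 957\right)} = \frac{560 - 49274}{-34166 + \left(957 - 29 \sqrt{3}\right)} = - \frac{48714}{-33209 - 29 \sqrt{3}}$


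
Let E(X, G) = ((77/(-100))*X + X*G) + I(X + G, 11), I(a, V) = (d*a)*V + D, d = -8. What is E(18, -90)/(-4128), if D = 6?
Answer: -78469/68800 ≈ -1.1405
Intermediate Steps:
I(a, V) = 6 - 8*V*a (I(a, V) = (-8*a)*V + 6 = -8*V*a + 6 = 6 - 8*V*a)
E(X, G) = 6 - 88*G - 8877*X/100 + G*X (E(X, G) = ((77/(-100))*X + X*G) + (6 - 8*11*(X + G)) = ((77*(-1/100))*X + G*X) + (6 - 8*11*(G + X)) = (-77*X/100 + G*X) + (6 + (-88*G - 88*X)) = (-77*X/100 + G*X) + (6 - 88*G - 88*X) = 6 - 88*G - 8877*X/100 + G*X)
E(18, -90)/(-4128) = (6 - 88*(-90) - 8877/100*18 - 90*18)/(-4128) = (6 + 7920 - 79893/50 - 1620)*(-1/4128) = (235407/50)*(-1/4128) = -78469/68800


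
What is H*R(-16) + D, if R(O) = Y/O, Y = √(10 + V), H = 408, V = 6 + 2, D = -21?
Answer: -21 - 153*√2/2 ≈ -129.19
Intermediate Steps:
V = 8
Y = 3*√2 (Y = √(10 + 8) = √18 = 3*√2 ≈ 4.2426)
R(O) = 3*√2/O (R(O) = (3*√2)/O = 3*√2/O)
H*R(-16) + D = 408*(3*√2/(-16)) - 21 = 408*(3*√2*(-1/16)) - 21 = 408*(-3*√2/16) - 21 = -153*√2/2 - 21 = -21 - 153*√2/2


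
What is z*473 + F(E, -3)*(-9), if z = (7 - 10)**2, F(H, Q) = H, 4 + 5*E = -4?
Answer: 21357/5 ≈ 4271.4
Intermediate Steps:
E = -8/5 (E = -4/5 + (1/5)*(-4) = -4/5 - 4/5 = -8/5 ≈ -1.6000)
z = 9 (z = (-3)**2 = 9)
z*473 + F(E, -3)*(-9) = 9*473 - 8/5*(-9) = 4257 + 72/5 = 21357/5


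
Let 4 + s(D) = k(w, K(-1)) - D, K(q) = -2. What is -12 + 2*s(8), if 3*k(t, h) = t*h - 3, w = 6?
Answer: -46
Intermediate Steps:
k(t, h) = -1 + h*t/3 (k(t, h) = (t*h - 3)/3 = (h*t - 3)/3 = (-3 + h*t)/3 = -1 + h*t/3)
s(D) = -9 - D (s(D) = -4 + ((-1 + (1/3)*(-2)*6) - D) = -4 + ((-1 - 4) - D) = -4 + (-5 - D) = -9 - D)
-12 + 2*s(8) = -12 + 2*(-9 - 1*8) = -12 + 2*(-9 - 8) = -12 + 2*(-17) = -12 - 34 = -46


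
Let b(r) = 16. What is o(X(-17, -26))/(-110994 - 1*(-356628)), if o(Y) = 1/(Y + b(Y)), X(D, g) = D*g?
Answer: 1/112500372 ≈ 8.8889e-9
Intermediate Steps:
o(Y) = 1/(16 + Y) (o(Y) = 1/(Y + 16) = 1/(16 + Y))
o(X(-17, -26))/(-110994 - 1*(-356628)) = 1/((16 - 17*(-26))*(-110994 - 1*(-356628))) = 1/((16 + 442)*(-110994 + 356628)) = 1/(458*245634) = (1/458)*(1/245634) = 1/112500372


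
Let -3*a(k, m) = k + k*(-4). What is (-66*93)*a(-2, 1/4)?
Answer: 12276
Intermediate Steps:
a(k, m) = k (a(k, m) = -(k + k*(-4))/3 = -(k - 4*k)/3 = -(-1)*k = k)
(-66*93)*a(-2, 1/4) = -66*93*(-2) = -6138*(-2) = 12276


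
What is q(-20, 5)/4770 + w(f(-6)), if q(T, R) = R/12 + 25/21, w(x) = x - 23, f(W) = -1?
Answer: -71231/2968 ≈ -24.000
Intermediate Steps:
w(x) = -23 + x
q(T, R) = 25/21 + R/12 (q(T, R) = R*(1/12) + 25*(1/21) = R/12 + 25/21 = 25/21 + R/12)
q(-20, 5)/4770 + w(f(-6)) = (25/21 + (1/12)*5)/4770 + (-23 - 1) = (25/21 + 5/12)*(1/4770) - 24 = (45/28)*(1/4770) - 24 = 1/2968 - 24 = -71231/2968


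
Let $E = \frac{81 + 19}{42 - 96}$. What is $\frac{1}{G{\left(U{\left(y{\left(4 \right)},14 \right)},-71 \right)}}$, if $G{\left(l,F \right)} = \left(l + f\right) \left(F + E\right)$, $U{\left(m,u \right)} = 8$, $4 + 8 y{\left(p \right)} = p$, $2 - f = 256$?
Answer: $\frac{9}{161294} \approx 5.5799 \cdot 10^{-5}$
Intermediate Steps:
$f = -254$ ($f = 2 - 256 = -254$)
$y{\left(p \right)} = - \frac{1}{2} + \frac{p}{8}$
$E = - \frac{50}{27}$ ($E = \frac{100}{-54} = 100 \left(- \frac{1}{54}\right) = - \frac{50}{27} \approx -1.8519$)
$G{\left(l,F \right)} = \left(-254 + l\right) \left(- \frac{50}{27} + F\right)$ ($G{\left(l,F \right)} = \left(l - 254\right) \left(F - \frac{50}{27}\right) = \left(-254 + l\right) \left(- \frac{50}{27} + F\right)$)
$\frac{1}{G{\left(U{\left(y{\left(4 \right)},14 \right)},-71 \right)}} = \frac{1}{\frac{12700}{27} - -18034 - \frac{400}{27} - 568} = \frac{1}{\frac{12700}{27} + 18034 - \frac{400}{27} - 568} = \frac{1}{\frac{161294}{9}} = \frac{9}{161294}$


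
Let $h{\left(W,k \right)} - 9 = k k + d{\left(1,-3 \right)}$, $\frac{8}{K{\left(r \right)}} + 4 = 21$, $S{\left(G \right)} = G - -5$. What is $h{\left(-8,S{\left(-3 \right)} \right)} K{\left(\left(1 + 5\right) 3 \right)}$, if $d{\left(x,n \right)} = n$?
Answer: $\frac{80}{17} \approx 4.7059$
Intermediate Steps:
$S{\left(G \right)} = 5 + G$ ($S{\left(G \right)} = G + 5 = 5 + G$)
$K{\left(r \right)} = \frac{8}{17}$ ($K{\left(r \right)} = \frac{8}{-4 + 21} = \frac{8}{17}$)
$h{\left(W,k \right)} = 6 + k^{2}$ ($h{\left(W,k \right)} = 9 + \left(k k - 3\right) = 9 + \left(k^{2} - 3\right) = 9 + \left(-3 + k^{2}\right) = 6 + k^{2}$)
$h{\left(-8,S{\left(-3 \right)} \right)} K{\left(\left(1 + 5\right) 3 \right)} = \left(6 + \left(5 - 3\right)^{2}\right) \frac{8}{17} = \left(6 + 2^{2}\right) \frac{8}{17} = \left(6 + 4\right) \frac{8}{17} = 10 \cdot \frac{8}{17} = \frac{80}{17}$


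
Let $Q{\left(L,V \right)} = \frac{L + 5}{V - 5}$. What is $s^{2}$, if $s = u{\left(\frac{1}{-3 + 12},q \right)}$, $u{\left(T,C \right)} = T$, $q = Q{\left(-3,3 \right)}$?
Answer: $\frac{1}{81} \approx 0.012346$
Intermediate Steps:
$Q{\left(L,V \right)} = \frac{5 + L}{-5 + V}$
$q = -1$ ($q = \frac{5 - 3}{-5 + 3} = \frac{1}{-2} \cdot 2 = \left(- \frac{1}{2}\right) 2 = -1$)
$s = \frac{1}{9}$ ($s = \frac{1}{-3 + 12} = \frac{1}{9} \approx 0.11111$)
$s^{2} = \left(\frac{1}{9}\right)^{2} = \frac{1}{81}$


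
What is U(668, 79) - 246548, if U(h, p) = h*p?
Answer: -193776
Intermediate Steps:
U(668, 79) - 246548 = 668*79 - 246548 = 52772 - 246548 = -193776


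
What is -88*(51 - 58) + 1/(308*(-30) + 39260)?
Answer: 18492321/30020 ≈ 616.00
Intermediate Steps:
-88*(51 - 58) + 1/(308*(-30) + 39260) = -88*(-7) + 1/(-9240 + 39260) = 616 + 1/30020 = 18492321/30020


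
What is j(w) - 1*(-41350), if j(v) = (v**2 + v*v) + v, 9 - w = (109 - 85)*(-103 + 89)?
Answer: 279745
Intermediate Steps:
w = 345 (w = 9 - (109 - 85)*(-103 + 89) = 9 - 24*(-14) = 9 - 1*(-336) = 9 + 336 = 345)
j(v) = v + 2*v**2 (j(v) = (v**2 + v**2) + v = 2*v**2 + v = v + 2*v**2)
j(w) - 1*(-41350) = 345*(1 + 2*345) - 1*(-41350) = 345*(1 + 690) + 41350 = 345*691 + 41350 = 238395 + 41350 = 279745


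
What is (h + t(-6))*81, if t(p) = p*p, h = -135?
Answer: -8019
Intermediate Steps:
t(p) = p²
(h + t(-6))*81 = (-135 + (-6)²)*81 = (-135 + 36)*81 = -99*81 = -8019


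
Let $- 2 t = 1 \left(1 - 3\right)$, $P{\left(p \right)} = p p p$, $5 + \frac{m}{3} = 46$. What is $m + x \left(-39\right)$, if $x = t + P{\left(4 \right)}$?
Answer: $-2412$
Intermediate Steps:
$m = 123$ ($m = -15 + 3 \cdot 46 = -15 + 138 = 123$)
$P{\left(p \right)} = p^{3}$ ($P{\left(p \right)} = p^{2} p = p^{3}$)
$t = 1$ ($t = - \frac{1 \left(1 - 3\right)}{2} = - \frac{1 \left(-2\right)}{2} = \left(- \frac{1}{2}\right) \left(-2\right) = 1$)
$x = 65$ ($x = 1 + 4^{3} = 1 + 64 = 65$)
$m + x \left(-39\right) = 123 + 65 \left(-39\right) = 123 - 2535 = -2412$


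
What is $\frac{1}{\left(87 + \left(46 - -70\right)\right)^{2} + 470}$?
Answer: $\frac{1}{41679} \approx 2.3993 \cdot 10^{-5}$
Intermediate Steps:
$\frac{1}{\left(87 + \left(46 - -70\right)\right)^{2} + 470} = \frac{1}{\left(87 + \left(46 + 70\right)\right)^{2} + 470} = \frac{1}{\left(87 + 116\right)^{2} + 470} = \frac{1}{203^{2} + 470} = \frac{1}{41209 + 470} = \frac{1}{41679}$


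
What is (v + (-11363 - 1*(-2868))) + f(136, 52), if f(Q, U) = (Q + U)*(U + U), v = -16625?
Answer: -5568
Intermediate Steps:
f(Q, U) = 2*U*(Q + U) (f(Q, U) = (Q + U)*(2*U) = 2*U*(Q + U))
(v + (-11363 - 1*(-2868))) + f(136, 52) = (-16625 + (-11363 - 1*(-2868))) + 2*52*(136 + 52) = (-16625 + (-11363 + 2868)) + 2*52*188 = (-16625 - 8495) + 19552 = -25120 + 19552 = -5568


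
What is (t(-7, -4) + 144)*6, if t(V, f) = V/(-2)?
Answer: 885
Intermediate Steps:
t(V, f) = -V/2 (t(V, f) = V*(-½) = -V/2)
(t(-7, -4) + 144)*6 = (-½*(-7) + 144)*6 = (7/2 + 144)*6 = (295/2)*6 = 885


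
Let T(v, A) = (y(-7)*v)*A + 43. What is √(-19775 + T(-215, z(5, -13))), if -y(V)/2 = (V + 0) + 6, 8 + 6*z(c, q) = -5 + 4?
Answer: I*√19087 ≈ 138.16*I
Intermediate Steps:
z(c, q) = -3/2 (z(c, q) = -4/3 + (-5 + 4)/6 = -4/3 + (⅙)*(-1) = -4/3 - ⅙ = -3/2)
y(V) = -12 - 2*V (y(V) = -2*((V + 0) + 6) = -2*(V + 6) = -2*(6 + V) = -12 - 2*V)
T(v, A) = 43 + 2*A*v (T(v, A) = ((-12 - 2*(-7))*v)*A + 43 = ((-12 + 14)*v)*A + 43 = (2*v)*A + 43 = 2*A*v + 43 = 43 + 2*A*v)
√(-19775 + T(-215, z(5, -13))) = √(-19775 + (43 + 2*(-3/2)*(-215))) = √(-19775 + (43 + 645)) = √(-19775 + 688) = √(-19087) = I*√19087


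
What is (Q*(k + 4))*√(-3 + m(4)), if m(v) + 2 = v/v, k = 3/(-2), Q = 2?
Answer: 10*I ≈ 10.0*I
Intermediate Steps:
k = -3/2 (k = 3*(-½) = -3/2 ≈ -1.5000)
m(v) = -1 (m(v) = -2 + v/v = -2 + 1 = -1)
(Q*(k + 4))*√(-3 + m(4)) = (2*(-3/2 + 4))*√(-3 - 1) = (2*(5/2))*√(-4) = 5*(2*I) = 10*I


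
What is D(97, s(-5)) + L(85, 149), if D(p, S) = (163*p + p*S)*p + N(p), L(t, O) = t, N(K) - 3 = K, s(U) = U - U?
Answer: 1533852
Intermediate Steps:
s(U) = 0
N(K) = 3 + K
D(p, S) = 3 + p + p*(163*p + S*p) (D(p, S) = (163*p + p*S)*p + (3 + p) = (163*p + S*p)*p + (3 + p) = p*(163*p + S*p) + (3 + p) = 3 + p + p*(163*p + S*p))
D(97, s(-5)) + L(85, 149) = (3 + 97 + 163*97² + 0*97²) + 85 = (3 + 97 + 163*9409 + 0*9409) + 85 = (3 + 97 + 1533667 + 0) + 85 = 1533767 + 85 = 1533852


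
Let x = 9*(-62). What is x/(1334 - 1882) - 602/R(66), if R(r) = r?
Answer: -73267/9042 ≈ -8.1030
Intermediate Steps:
x = -558
x/(1334 - 1882) - 602/R(66) = -558/(1334 - 1882) - 602/66 = -558/(-548) - 602*1/66 = -558*(-1/548) - 301/33 = 279/274 - 301/33 = -73267/9042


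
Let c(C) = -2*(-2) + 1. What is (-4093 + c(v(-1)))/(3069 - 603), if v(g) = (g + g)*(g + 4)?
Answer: -2044/1233 ≈ -1.6577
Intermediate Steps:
v(g) = 2*g*(4 + g) (v(g) = (2*g)*(4 + g) = 2*g*(4 + g))
c(C) = 5 (c(C) = 4 + 1 = 5)
(-4093 + c(v(-1)))/(3069 - 603) = (-4093 + 5)/(3069 - 603) = -4088/2466 = -4088*1/2466 = -2044/1233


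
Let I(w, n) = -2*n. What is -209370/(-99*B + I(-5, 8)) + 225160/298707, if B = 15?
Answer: 62878249750/448359207 ≈ 140.24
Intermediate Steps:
-209370/(-99*B + I(-5, 8)) + 225160/298707 = -209370/(-99*15 - 2*8) + 225160/298707 = -209370/(-1485 - 16) + 225160*(1/298707) = -209370/(-1501) + 225160/298707 = -209370*(-1/1501) + 225160/298707 = 209370/1501 + 225160/298707 = 62878249750/448359207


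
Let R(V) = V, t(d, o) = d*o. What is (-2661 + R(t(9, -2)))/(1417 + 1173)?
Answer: -2679/2590 ≈ -1.0344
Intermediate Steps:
(-2661 + R(t(9, -2)))/(1417 + 1173) = (-2661 + 9*(-2))/(1417 + 1173) = (-2661 - 18)/2590 = -2679*1/2590 = -2679/2590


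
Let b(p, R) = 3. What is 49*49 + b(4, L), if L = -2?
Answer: 2404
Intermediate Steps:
49*49 + b(4, L) = 49*49 + 3 = 2401 + 3 = 2404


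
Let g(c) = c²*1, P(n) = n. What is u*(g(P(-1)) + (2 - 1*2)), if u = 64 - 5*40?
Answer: -136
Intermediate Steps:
g(c) = c²
u = -136 (u = 64 - 200 = -136)
u*(g(P(-1)) + (2 - 1*2)) = -136*((-1)² + (2 - 1*2)) = -136*(1 + (2 - 2)) = -136*(1 + 0) = -136*1 = -136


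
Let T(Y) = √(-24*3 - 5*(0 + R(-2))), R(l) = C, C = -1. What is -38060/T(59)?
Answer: 38060*I*√67/67 ≈ 4649.8*I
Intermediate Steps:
R(l) = -1
T(Y) = I*√67 (T(Y) = √(-24*3 - 5*(0 - 1)) = √(-72 - 5*(-1)) = √(-72 + 5) = √(-67) = I*√67)
-38060/T(59) = -38060*(-I*√67/67) = -(-38060)*I*√67/67 = 38060*I*√67/67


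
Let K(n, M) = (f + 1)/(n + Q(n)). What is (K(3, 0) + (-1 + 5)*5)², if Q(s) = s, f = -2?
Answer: 14161/36 ≈ 393.36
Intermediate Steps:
K(n, M) = -1/(2*n) (K(n, M) = (-2 + 1)/(n + n) = -1/(2*n))
(K(3, 0) + (-1 + 5)*5)² = (-½/3 + (-1 + 5)*5)² = (-½*⅓ + 4*5)² = (-⅙ + 20)² = (119/6)² = 14161/36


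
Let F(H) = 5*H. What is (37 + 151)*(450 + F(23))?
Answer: 106220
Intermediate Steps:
(37 + 151)*(450 + F(23)) = (37 + 151)*(450 + 5*23) = 188*(450 + 115) = 188*565 = 106220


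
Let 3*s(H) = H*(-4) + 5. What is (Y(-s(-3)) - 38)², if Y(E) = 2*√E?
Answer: 4264/3 - 152*I*√51/3 ≈ 1421.3 - 361.83*I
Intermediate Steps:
s(H) = 5/3 - 4*H/3 (s(H) = (H*(-4) + 5)/3 = (-4*H + 5)/3 = (5 - 4*H)/3 = 5/3 - 4*H/3)
(Y(-s(-3)) - 38)² = (2*√(-(5/3 - 4/3*(-3))) - 38)² = (2*√(-(5/3 + 4)) - 38)² = (2*√(-1*17/3) - 38)² = (2*√(-17/3) - 38)² = (2*(I*√51/3) - 38)² = (2*I*√51/3 - 38)² = (-38 + 2*I*√51/3)²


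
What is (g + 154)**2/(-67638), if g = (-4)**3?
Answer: -1350/11273 ≈ -0.11976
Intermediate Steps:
g = -64
(g + 154)**2/(-67638) = (-64 + 154)**2/(-67638) = 90**2*(-1/67638) = 8100*(-1/67638) = -1350/11273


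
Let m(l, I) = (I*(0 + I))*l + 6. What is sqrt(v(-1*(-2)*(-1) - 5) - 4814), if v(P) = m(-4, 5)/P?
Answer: 2*I*sqrt(58807)/7 ≈ 69.286*I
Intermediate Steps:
m(l, I) = 6 + l*I**2 (m(l, I) = (I*I)*l + 6 = I**2*l + 6 = l*I**2 + 6 = 6 + l*I**2)
v(P) = -94/P (v(P) = (6 - 4*5**2)/P = (6 - 4*25)/P = (6 - 100)/P = -94/P)
sqrt(v(-1*(-2)*(-1) - 5) - 4814) = sqrt(-94/(-1*(-2)*(-1) - 5) - 4814) = sqrt(-94/(2*(-1) - 5) - 4814) = sqrt(-94/(-2 - 5) - 4814) = sqrt(-94/(-7) - 4814) = sqrt(-94*(-1/7) - 4814) = sqrt(94/7 - 4814) = sqrt(-33604/7) = 2*I*sqrt(58807)/7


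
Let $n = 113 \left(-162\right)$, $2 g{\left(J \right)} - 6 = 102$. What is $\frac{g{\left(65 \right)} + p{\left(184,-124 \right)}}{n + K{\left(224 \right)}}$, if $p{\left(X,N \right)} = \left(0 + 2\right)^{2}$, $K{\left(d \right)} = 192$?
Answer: $- \frac{29}{9057} \approx -0.0032019$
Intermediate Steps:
$g{\left(J \right)} = 54$ ($g{\left(J \right)} = 3 + \frac{1}{2} \cdot 102 = 3 + 51 = 54$)
$p{\left(X,N \right)} = 4$ ($p{\left(X,N \right)} = 2^{2} = 4$)
$n = -18306$
$\frac{g{\left(65 \right)} + p{\left(184,-124 \right)}}{n + K{\left(224 \right)}} = \frac{54 + 4}{-18306 + 192} = \frac{58}{-18114} = 58 \left(- \frac{1}{18114}\right) = - \frac{29}{9057}$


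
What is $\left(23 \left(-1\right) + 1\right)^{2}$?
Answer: $484$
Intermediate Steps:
$\left(23 \left(-1\right) + 1\right)^{2} = \left(-23 + 1\right)^{2} = \left(-22\right)^{2} = 484$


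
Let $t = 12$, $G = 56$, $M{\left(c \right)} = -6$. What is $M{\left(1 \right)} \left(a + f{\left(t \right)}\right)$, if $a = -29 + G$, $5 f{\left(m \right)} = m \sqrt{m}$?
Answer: $-162 - \frac{144 \sqrt{3}}{5} \approx -211.88$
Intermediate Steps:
$f{\left(m \right)} = \frac{m^{\frac{3}{2}}}{5}$ ($f{\left(m \right)} = \frac{m \sqrt{m}}{5} = \frac{m^{\frac{3}{2}}}{5}$)
$a = 27$ ($a = -29 + 56 = 27$)
$M{\left(1 \right)} \left(a + f{\left(t \right)}\right) = - 6 \left(27 + \frac{12^{\frac{3}{2}}}{5}\right) = - 6 \left(27 + \frac{24 \sqrt{3}}{5}\right) = -162 - \frac{144 \sqrt{3}}{5}$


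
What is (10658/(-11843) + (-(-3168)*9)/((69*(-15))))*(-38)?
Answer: 1472283172/1361945 ≈ 1081.0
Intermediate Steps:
(10658/(-11843) + (-(-3168)*9)/((69*(-15))))*(-38) = (10658*(-1/11843) - 528*(-54)/(-1035))*(-38) = (-10658/11843 + 28512*(-1/1035))*(-38) = (-10658/11843 - 3168/115)*(-38) = -38744294/1361945*(-38) = 1472283172/1361945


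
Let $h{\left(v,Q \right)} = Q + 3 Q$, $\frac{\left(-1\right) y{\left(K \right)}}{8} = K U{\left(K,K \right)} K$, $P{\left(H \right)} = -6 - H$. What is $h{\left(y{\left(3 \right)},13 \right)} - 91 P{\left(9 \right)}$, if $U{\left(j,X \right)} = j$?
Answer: $1417$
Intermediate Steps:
$y{\left(K \right)} = - 8 K^{3}$ ($y{\left(K \right)} = - 8 K K K = - 8 K^{2} K = - 8 K^{3}$)
$h{\left(v,Q \right)} = 4 Q$
$h{\left(y{\left(3 \right)},13 \right)} - 91 P{\left(9 \right)} = 4 \cdot 13 - 91 \left(-6 - 9\right) = 52 - 91 \left(-6 - 9\right) = 52 - -1365 = 52 + 1365 = 1417$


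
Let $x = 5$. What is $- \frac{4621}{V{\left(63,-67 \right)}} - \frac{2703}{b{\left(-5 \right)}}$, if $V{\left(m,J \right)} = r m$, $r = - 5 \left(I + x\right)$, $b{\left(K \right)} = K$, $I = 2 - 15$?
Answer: $\frac{1357691}{2520} \approx 538.77$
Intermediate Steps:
$I = -13$ ($I = 2 - 15 = -13$)
$r = 40$ ($r = - 5 \left(-13 + 5\right) = \left(-5\right) \left(-8\right) = 40$)
$V{\left(m,J \right)} = 40 m$
$- \frac{4621}{V{\left(63,-67 \right)}} - \frac{2703}{b{\left(-5 \right)}} = - \frac{4621}{40 \cdot 63} - \frac{2703}{-5} = - \frac{4621}{2520} - - \frac{2703}{5} = \left(-4621\right) \frac{1}{2520} + \frac{2703}{5} = - \frac{4621}{2520} + \frac{2703}{5} = \frac{1357691}{2520}$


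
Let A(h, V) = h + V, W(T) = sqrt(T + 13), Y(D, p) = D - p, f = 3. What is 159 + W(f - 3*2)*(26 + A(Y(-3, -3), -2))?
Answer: 159 + 24*sqrt(10) ≈ 234.89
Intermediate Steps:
W(T) = sqrt(13 + T)
A(h, V) = V + h
159 + W(f - 3*2)*(26 + A(Y(-3, -3), -2)) = 159 + sqrt(13 + (3 - 3*2))*(26 + (-2 + (-3 - 1*(-3)))) = 159 + sqrt(13 + (3 - 6))*(26 + (-2 + (-3 + 3))) = 159 + sqrt(13 - 3)*(26 + (-2 + 0)) = 159 + sqrt(10)*(26 - 2) = 159 + sqrt(10)*24 = 159 + 24*sqrt(10)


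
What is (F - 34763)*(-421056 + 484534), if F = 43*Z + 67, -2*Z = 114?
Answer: -2358017266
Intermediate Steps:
Z = -57 (Z = -½*114 = -57)
F = -2384 (F = 43*(-57) + 67 = -2451 + 67 = -2384)
(F - 34763)*(-421056 + 484534) = (-2384 - 34763)*(-421056 + 484534) = -37147*63478 = -2358017266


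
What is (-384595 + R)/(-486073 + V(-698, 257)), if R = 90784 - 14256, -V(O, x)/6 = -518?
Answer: 308067/482965 ≈ 0.63787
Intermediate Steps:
V(O, x) = 3108 (V(O, x) = -6*(-518) = 3108)
R = 76528
(-384595 + R)/(-486073 + V(-698, 257)) = (-384595 + 76528)/(-486073 + 3108) = -308067/(-482965) = -308067*(-1/482965) = 308067/482965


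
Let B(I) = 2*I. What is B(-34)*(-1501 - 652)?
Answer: 146404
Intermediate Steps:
B(-34)*(-1501 - 652) = (2*(-34))*(-1501 - 652) = -68*(-2153) = 146404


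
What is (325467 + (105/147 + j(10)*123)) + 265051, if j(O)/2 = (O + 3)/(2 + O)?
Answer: 8270993/14 ≈ 5.9079e+5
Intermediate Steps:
j(O) = 2*(3 + O)/(2 + O) (j(O) = 2*((O + 3)/(2 + O)) = 2*((3 + O)/(2 + O)) = 2*(3 + O)/(2 + O))
(325467 + (105/147 + j(10)*123)) + 265051 = (325467 + (105/147 + (2*(3 + 10)/(2 + 10))*123)) + 265051 = (325467 + (105*(1/147) + (2*13/12)*123)) + 265051 = (325467 + (5/7 + (2*(1/12)*13)*123)) + 265051 = (325467 + (5/7 + (13/6)*123)) + 265051 = (325467 + (5/7 + 533/2)) + 265051 = (325467 + 3741/14) + 265051 = 4560279/14 + 265051 = 8270993/14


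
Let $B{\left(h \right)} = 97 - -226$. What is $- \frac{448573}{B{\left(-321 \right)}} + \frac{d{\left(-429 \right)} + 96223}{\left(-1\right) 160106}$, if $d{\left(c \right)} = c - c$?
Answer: $- \frac{4226488751}{3042014} \approx -1389.4$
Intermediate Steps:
$d{\left(c \right)} = 0$
$B{\left(h \right)} = 323$ ($B{\left(h \right)} = 97 + 226 = 323$)
$- \frac{448573}{B{\left(-321 \right)}} + \frac{d{\left(-429 \right)} + 96223}{\left(-1\right) 160106} = - \frac{448573}{323} + \frac{0 + 96223}{\left(-1\right) 160106} = \left(-448573\right) \frac{1}{323} + \frac{96223}{-160106} = - \frac{448573}{323} + 96223 \left(- \frac{1}{160106}\right) = - \frac{448573}{323} - \frac{96223}{160106} = - \frac{4226488751}{3042014}$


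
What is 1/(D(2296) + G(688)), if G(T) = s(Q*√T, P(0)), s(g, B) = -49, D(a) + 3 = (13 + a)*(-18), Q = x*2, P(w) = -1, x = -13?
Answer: -1/41614 ≈ -2.4030e-5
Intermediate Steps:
Q = -26 (Q = -13*2 = -26)
D(a) = -237 - 18*a (D(a) = -3 + (13 + a)*(-18) = -3 + (-234 - 18*a) = -237 - 18*a)
G(T) = -49
1/(D(2296) + G(688)) = 1/((-237 - 18*2296) - 49) = 1/((-237 - 41328) - 49) = 1/(-41565 - 49) = 1/(-41614) = -1/41614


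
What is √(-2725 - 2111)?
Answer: 2*I*√1209 ≈ 69.541*I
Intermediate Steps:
√(-2725 - 2111) = √(-4836) = 2*I*√1209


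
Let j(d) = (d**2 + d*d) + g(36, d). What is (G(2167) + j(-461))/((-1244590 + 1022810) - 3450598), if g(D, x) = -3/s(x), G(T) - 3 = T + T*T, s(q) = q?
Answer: -1180874782/846483129 ≈ -1.3950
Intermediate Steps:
G(T) = 3 + T + T**2 (G(T) = 3 + (T + T*T) = 3 + (T + T**2) = 3 + T + T**2)
g(D, x) = -3/x
j(d) = -3/d + 2*d**2 (j(d) = (d**2 + d*d) - 3/d = (d**2 + d**2) - 3/d = 2*d**2 - 3/d = -3/d + 2*d**2)
(G(2167) + j(-461))/((-1244590 + 1022810) - 3450598) = ((3 + 2167 + 2167**2) + (-3 + 2*(-461)**3)/(-461))/((-1244590 + 1022810) - 3450598) = ((3 + 2167 + 4695889) - (-3 + 2*(-97972181))/461)/(-221780 - 3450598) = (4698059 - (-3 - 195944362)/461)/(-3672378) = (4698059 - 1/461*(-195944365))*(-1/3672378) = (4698059 + 195944365/461)*(-1/3672378) = (2361749564/461)*(-1/3672378) = -1180874782/846483129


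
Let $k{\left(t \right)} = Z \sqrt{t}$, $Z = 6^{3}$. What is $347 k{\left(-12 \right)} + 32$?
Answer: $32 + 149904 i \sqrt{3} \approx 32.0 + 2.5964 \cdot 10^{5} i$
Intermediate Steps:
$Z = 216$
$k{\left(t \right)} = 216 \sqrt{t}$
$347 k{\left(-12 \right)} + 32 = 347 \cdot 216 \sqrt{-12} + 32 = 347 \cdot 216 \cdot 2 i \sqrt{3} + 32 = 347 \cdot 432 i \sqrt{3} + 32 = 149904 i \sqrt{3} + 32 = 32 + 149904 i \sqrt{3}$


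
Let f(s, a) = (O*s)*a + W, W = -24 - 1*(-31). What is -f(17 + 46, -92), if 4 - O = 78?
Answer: -428911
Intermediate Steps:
W = 7 (W = -24 + 31 = 7)
O = -74 (O = 4 - 1*78 = 4 - 78 = -74)
f(s, a) = 7 - 74*a*s (f(s, a) = (-74*s)*a + 7 = -74*a*s + 7 = 7 - 74*a*s)
-f(17 + 46, -92) = -(7 - 74*(-92)*(17 + 46)) = -(7 - 74*(-92)*63) = -(7 + 428904) = -1*428911 = -428911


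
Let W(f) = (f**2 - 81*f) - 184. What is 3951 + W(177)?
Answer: 20759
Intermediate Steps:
W(f) = -184 + f**2 - 81*f
3951 + W(177) = 3951 + (-184 + 177**2 - 81*177) = 3951 + (-184 + 31329 - 14337) = 3951 + 16808 = 20759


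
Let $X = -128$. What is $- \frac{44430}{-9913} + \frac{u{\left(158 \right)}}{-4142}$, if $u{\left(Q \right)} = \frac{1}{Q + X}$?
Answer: $\frac{5520861887}{1231789380} \approx 4.482$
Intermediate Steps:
$u{\left(Q \right)} = \frac{1}{-128 + Q}$ ($u{\left(Q \right)} = \frac{1}{Q - 128} = \frac{1}{-128 + Q}$)
$- \frac{44430}{-9913} + \frac{u{\left(158 \right)}}{-4142} = - \frac{44430}{-9913} + \frac{1}{\left(-128 + 158\right) \left(-4142\right)} = \left(-44430\right) \left(- \frac{1}{9913}\right) + \frac{1}{30} \left(- \frac{1}{4142}\right) = \frac{44430}{9913} + \frac{1}{30} \left(- \frac{1}{4142}\right) = \frac{44430}{9913} - \frac{1}{124260} = \frac{5520861887}{1231789380}$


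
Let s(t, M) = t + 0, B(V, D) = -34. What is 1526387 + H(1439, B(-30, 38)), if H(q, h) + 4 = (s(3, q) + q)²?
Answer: 3605747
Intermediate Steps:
s(t, M) = t
H(q, h) = -4 + (3 + q)²
1526387 + H(1439, B(-30, 38)) = 1526387 + (-4 + (3 + 1439)²) = 1526387 + (-4 + 1442²) = 1526387 + (-4 + 2079364) = 1526387 + 2079360 = 3605747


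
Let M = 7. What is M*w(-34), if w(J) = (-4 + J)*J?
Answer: 9044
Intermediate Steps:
w(J) = J*(-4 + J)
M*w(-34) = 7*(-34*(-4 - 34)) = 7*(-34*(-38)) = 7*1292 = 9044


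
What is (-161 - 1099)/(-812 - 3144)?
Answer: 315/989 ≈ 0.31850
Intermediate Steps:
(-161 - 1099)/(-812 - 3144) = -1260/(-3956) = -1260*(-1/3956) = 315/989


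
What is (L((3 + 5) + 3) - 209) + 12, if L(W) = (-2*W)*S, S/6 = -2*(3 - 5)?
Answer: -725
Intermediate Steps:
S = 24 (S = 6*(-2*(3 - 5)) = 6*(-2*(-2)) = 6*4 = 24)
L(W) = -48*W (L(W) = -2*W*24 = -48*W)
(L((3 + 5) + 3) - 209) + 12 = (-48*((3 + 5) + 3) - 209) + 12 = (-48*(8 + 3) - 209) + 12 = (-48*11 - 209) + 12 = (-528 - 209) + 12 = -737 + 12 = -725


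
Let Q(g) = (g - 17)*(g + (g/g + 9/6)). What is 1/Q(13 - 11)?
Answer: -2/135 ≈ -0.014815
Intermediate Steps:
Q(g) = (-17 + g)*(5/2 + g) (Q(g) = (-17 + g)*(g + (1 + 9*(⅙))) = (-17 + g)*(g + (1 + 3/2)) = (-17 + g)*(g + 5/2) = (-17 + g)*(5/2 + g))
1/Q(13 - 11) = 1/(-85/2 + (13 - 11)² - 29*(13 - 11)/2) = 1/(-85/2 + 2² - 29/2*2) = 1/(-85/2 + 4 - 29) = 1/(-135/2) = -2/135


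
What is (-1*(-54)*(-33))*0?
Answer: 0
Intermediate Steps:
(-1*(-54)*(-33))*0 = (54*(-33))*0 = -1782*0 = 0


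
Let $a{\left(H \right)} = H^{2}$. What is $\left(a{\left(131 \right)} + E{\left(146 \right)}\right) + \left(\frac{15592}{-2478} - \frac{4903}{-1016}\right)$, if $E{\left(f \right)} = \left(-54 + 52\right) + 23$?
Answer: $\frac{21627268049}{1258824} \approx 17181.0$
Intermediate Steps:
$E{\left(f \right)} = 21$ ($E{\left(f \right)} = -2 + 23 = 21$)
$\left(a{\left(131 \right)} + E{\left(146 \right)}\right) + \left(\frac{15592}{-2478} - \frac{4903}{-1016}\right) = \left(131^{2} + 21\right) + \left(\frac{15592}{-2478} - \frac{4903}{-1016}\right) = \left(17161 + 21\right) + \left(15592 \left(- \frac{1}{2478}\right) - - \frac{4903}{1016}\right) = 17182 + \left(- \frac{7796}{1239} + \frac{4903}{1016}\right) = 17182 - \frac{1845919}{1258824} = \frac{21627268049}{1258824}$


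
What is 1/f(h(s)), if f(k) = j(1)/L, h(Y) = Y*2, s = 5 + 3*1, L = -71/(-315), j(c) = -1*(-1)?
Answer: 71/315 ≈ 0.22540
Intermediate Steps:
j(c) = 1
L = 71/315 (L = -71*(-1/315) = 71/315 ≈ 0.22540)
s = 8 (s = 5 + 3 = 8)
h(Y) = 2*Y
f(k) = 315/71 (f(k) = 1/(71/315) = 1*(315/71) = 315/71)
1/f(h(s)) = 1/(315/71) = 71/315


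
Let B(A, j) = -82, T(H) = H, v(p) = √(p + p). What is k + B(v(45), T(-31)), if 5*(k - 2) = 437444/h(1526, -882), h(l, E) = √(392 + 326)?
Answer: -80 + 218722*√718/1795 ≈ 3185.1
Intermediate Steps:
v(p) = √2*√p (v(p) = √(2*p) = √2*√p)
h(l, E) = √718
k = 2 + 218722*√718/1795 (k = 2 + (437444/(√718))/5 = 2 + (437444*(√718/718))/5 = 2 + (218722*√718/359)/5 = 2 + 218722*√718/1795 ≈ 3267.1)
k + B(v(45), T(-31)) = (2 + 218722*√718/1795) - 82 = -80 + 218722*√718/1795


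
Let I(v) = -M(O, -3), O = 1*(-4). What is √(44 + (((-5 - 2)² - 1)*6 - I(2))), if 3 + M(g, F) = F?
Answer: √326 ≈ 18.055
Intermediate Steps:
O = -4
M(g, F) = -3 + F
I(v) = 6 (I(v) = -(-3 - 3) = -1*(-6) = 6)
√(44 + (((-5 - 2)² - 1)*6 - I(2))) = √(44 + (((-5 - 2)² - 1)*6 - 1*6)) = √(44 + (((-7)² - 1)*6 - 6)) = √(44 + ((49 - 1)*6 - 6)) = √(44 + (48*6 - 6)) = √(44 + (288 - 6)) = √(44 + 282) = √326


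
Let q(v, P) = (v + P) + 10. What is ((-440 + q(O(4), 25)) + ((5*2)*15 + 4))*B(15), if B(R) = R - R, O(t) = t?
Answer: 0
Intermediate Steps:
q(v, P) = 10 + P + v (q(v, P) = (P + v) + 10 = 10 + P + v)
B(R) = 0
((-440 + q(O(4), 25)) + ((5*2)*15 + 4))*B(15) = ((-440 + (10 + 25 + 4)) + ((5*2)*15 + 4))*0 = ((-440 + 39) + (10*15 + 4))*0 = (-401 + (150 + 4))*0 = (-401 + 154)*0 = -247*0 = 0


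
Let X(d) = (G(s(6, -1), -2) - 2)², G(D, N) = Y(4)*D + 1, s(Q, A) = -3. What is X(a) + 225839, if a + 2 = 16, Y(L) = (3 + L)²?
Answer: 247743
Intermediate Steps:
G(D, N) = 1 + 49*D (G(D, N) = (3 + 4)²*D + 1 = 7²*D + 1 = 49*D + 1 = 1 + 49*D)
a = 14 (a = -2 + 16 = 14)
X(d) = 21904 (X(d) = ((1 + 49*(-3)) - 2)² = ((1 - 147) - 2)² = (-146 - 2)² = (-148)² = 21904)
X(a) + 225839 = 21904 + 225839 = 247743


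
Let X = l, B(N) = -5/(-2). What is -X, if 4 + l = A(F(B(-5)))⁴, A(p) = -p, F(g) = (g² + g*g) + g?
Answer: -50621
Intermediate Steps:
B(N) = 5/2 (B(N) = -5*(-½) = 5/2)
F(g) = g + 2*g² (F(g) = (g² + g²) + g = 2*g² + g = g + 2*g²)
l = 50621 (l = -4 + (-5*(1 + 2*(5/2))/2)⁴ = -4 + (-5*(1 + 5)/2)⁴ = -4 + (-5*6/2)⁴ = -4 + (-1*15)⁴ = -4 + (-15)⁴ = -4 + 50625 = 50621)
X = 50621
-X = -1*50621 = -50621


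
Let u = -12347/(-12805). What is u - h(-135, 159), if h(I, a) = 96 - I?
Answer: -2945608/12805 ≈ -230.04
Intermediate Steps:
u = 12347/12805 (u = -12347*(-1/12805) = 12347/12805 ≈ 0.96423)
u - h(-135, 159) = 12347/12805 - (96 - 1*(-135)) = 12347/12805 - (96 + 135) = 12347/12805 - 1*231 = 12347/12805 - 231 = -2945608/12805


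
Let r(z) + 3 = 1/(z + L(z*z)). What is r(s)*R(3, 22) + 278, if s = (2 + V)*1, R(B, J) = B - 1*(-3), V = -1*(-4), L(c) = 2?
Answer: 1043/4 ≈ 260.75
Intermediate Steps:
V = 4
R(B, J) = 3 + B (R(B, J) = B + 3 = 3 + B)
s = 6 (s = (2 + 4)*1 = 6*1 = 6)
r(z) = -3 + 1/(2 + z) (r(z) = -3 + 1/(z + 2) = -3 + 1/(2 + z))
r(s)*R(3, 22) + 278 = ((-5 - 3*6)/(2 + 6))*(3 + 3) + 278 = ((-5 - 18)/8)*6 + 278 = ((⅛)*(-23))*6 + 278 = -23/8*6 + 278 = -69/4 + 278 = 1043/4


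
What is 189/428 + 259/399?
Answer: 26609/24396 ≈ 1.0907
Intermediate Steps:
189/428 + 259/399 = 189*(1/428) + 259*(1/399) = 189/428 + 37/57 = 26609/24396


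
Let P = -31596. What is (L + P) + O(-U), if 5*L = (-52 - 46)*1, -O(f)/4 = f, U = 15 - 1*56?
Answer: -158898/5 ≈ -31780.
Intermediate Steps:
U = -41 (U = 15 - 56 = -41)
O(f) = -4*f
L = -98/5 (L = ((-52 - 46)*1)/5 = (-98*1)/5 = (⅕)*(-98) = -98/5 ≈ -19.600)
(L + P) + O(-U) = (-98/5 - 31596) - (-4)*(-41) = -158078/5 - 4*41 = -158078/5 - 164 = -158898/5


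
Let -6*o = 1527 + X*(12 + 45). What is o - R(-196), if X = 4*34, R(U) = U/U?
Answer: -3095/2 ≈ -1547.5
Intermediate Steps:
R(U) = 1
X = 136
o = -3093/2 (o = -(1527 + 136*(12 + 45))/6 = -(1527 + 136*57)/6 = -(1527 + 7752)/6 = -⅙*9279 = -3093/2 ≈ -1546.5)
o - R(-196) = -3093/2 - 1*1 = -3093/2 - 1 = -3095/2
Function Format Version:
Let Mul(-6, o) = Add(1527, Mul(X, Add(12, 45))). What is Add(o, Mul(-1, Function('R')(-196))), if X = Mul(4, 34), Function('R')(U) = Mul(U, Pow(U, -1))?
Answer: Rational(-3095, 2) ≈ -1547.5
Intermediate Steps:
Function('R')(U) = 1
X = 136
o = Rational(-3093, 2) (o = Mul(Rational(-1, 6), Add(1527, Mul(136, Add(12, 45)))) = Mul(Rational(-1, 6), Add(1527, Mul(136, 57))) = Mul(Rational(-1, 6), Add(1527, 7752)) = Mul(Rational(-1, 6), 9279) = Rational(-3093, 2) ≈ -1546.5)
Add(o, Mul(-1, Function('R')(-196))) = Add(Rational(-3093, 2), Mul(-1, 1)) = Add(Rational(-3093, 2), -1) = Rational(-3095, 2)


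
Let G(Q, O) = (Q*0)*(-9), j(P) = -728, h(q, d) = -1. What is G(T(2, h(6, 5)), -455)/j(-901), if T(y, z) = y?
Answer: 0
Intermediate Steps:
G(Q, O) = 0 (G(Q, O) = 0*(-9) = 0)
G(T(2, h(6, 5)), -455)/j(-901) = 0/(-728) = 0*(-1/728) = 0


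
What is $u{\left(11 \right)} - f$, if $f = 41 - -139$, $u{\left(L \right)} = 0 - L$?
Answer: $-191$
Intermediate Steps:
$u{\left(L \right)} = - L$
$f = 180$ ($f = 41 + 139 = 180$)
$u{\left(11 \right)} - f = \left(-1\right) 11 - 180 = -11 - 180 = -191$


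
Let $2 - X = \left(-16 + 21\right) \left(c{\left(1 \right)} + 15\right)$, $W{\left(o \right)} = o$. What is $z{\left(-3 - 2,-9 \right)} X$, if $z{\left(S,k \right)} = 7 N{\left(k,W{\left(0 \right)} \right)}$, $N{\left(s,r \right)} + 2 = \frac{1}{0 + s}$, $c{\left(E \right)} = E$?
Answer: $\frac{3458}{3} \approx 1152.7$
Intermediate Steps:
$N{\left(s,r \right)} = -2 + \frac{1}{s}$ ($N{\left(s,r \right)} = -2 + \frac{1}{0 + s} = -2 + \frac{1}{s}$)
$z{\left(S,k \right)} = -14 + \frac{7}{k}$ ($z{\left(S,k \right)} = 7 \left(-2 + \frac{1}{k}\right) = -14 + \frac{7}{k}$)
$X = -78$ ($X = 2 - \left(-16 + 21\right) \left(1 + 15\right) = 2 - 5 \cdot 16 = 2 - 80 = -78$)
$z{\left(-3 - 2,-9 \right)} X = \left(-14 + \frac{7}{-9}\right) \left(-78\right) = \left(-14 + 7 \left(- \frac{1}{9}\right)\right) \left(-78\right) = \left(-14 - \frac{7}{9}\right) \left(-78\right) = \left(- \frac{133}{9}\right) \left(-78\right) = \frac{3458}{3}$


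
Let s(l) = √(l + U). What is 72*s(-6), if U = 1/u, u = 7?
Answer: 72*I*√287/7 ≈ 174.25*I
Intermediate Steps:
U = ⅐ (U = 1/7 = ⅐ ≈ 0.14286)
s(l) = √(⅐ + l) (s(l) = √(l + ⅐) = √(⅐ + l))
72*s(-6) = 72*(√(7 + 49*(-6))/7) = 72*(√(7 - 294)/7) = 72*(√(-287)/7) = 72*((I*√287)/7) = 72*(I*√287/7) = 72*I*√287/7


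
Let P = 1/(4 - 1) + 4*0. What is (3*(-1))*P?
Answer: -1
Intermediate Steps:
P = ⅓ (P = 1/3 + 0 = ⅓ + 0 = ⅓ ≈ 0.33333)
(3*(-1))*P = (3*(-1))*(⅓) = -3*⅓ = -1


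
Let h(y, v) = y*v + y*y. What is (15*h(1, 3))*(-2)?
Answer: -120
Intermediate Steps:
h(y, v) = y² + v*y (h(y, v) = v*y + y² = y² + v*y)
(15*h(1, 3))*(-2) = (15*(1*(3 + 1)))*(-2) = (15*(1*4))*(-2) = (15*4)*(-2) = 60*(-2) = -120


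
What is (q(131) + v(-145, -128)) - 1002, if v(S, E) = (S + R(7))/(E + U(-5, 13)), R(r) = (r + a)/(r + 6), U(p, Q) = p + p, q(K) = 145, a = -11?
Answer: -1535569/1794 ≈ -855.95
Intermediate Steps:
U(p, Q) = 2*p
R(r) = (-11 + r)/(6 + r) (R(r) = (r - 11)/(r + 6) = (-11 + r)/(6 + r))
v(S, E) = (-4/13 + S)/(-10 + E) (v(S, E) = (S + (-11 + 7)/(6 + 7))/(E + 2*(-5)) = (S - 4/13)/(E - 10) = (S + (1/13)*(-4))/(-10 + E) = (S - 4/13)/(-10 + E) = (-4/13 + S)/(-10 + E))
(q(131) + v(-145, -128)) - 1002 = (145 + (-4/13 - 145)/(-10 - 128)) - 1002 = (145 - 1889/13/(-138)) - 1002 = (145 - 1/138*(-1889/13)) - 1002 = (145 + 1889/1794) - 1002 = 262019/1794 - 1002 = -1535569/1794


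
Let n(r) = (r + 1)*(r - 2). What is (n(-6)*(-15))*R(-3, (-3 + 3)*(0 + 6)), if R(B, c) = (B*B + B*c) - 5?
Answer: -2400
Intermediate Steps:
n(r) = (1 + r)*(-2 + r)
R(B, c) = -5 + B**2 + B*c (R(B, c) = (B**2 + B*c) - 5 = -5 + B**2 + B*c)
(n(-6)*(-15))*R(-3, (-3 + 3)*(0 + 6)) = ((-2 + (-6)**2 - 1*(-6))*(-15))*(-5 + (-3)**2 - 3*(-3 + 3)*(0 + 6)) = ((-2 + 36 + 6)*(-15))*(-5 + 9 - 0*6) = (40*(-15))*(-5 + 9 - 3*0) = -600*(-5 + 9 + 0) = -600*4 = -2400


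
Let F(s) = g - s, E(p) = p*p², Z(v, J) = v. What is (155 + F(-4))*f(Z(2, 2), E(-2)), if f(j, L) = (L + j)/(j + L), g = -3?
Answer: 156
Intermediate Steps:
E(p) = p³
f(j, L) = 1 (f(j, L) = (L + j)/(L + j) = 1)
F(s) = -3 - s
(155 + F(-4))*f(Z(2, 2), E(-2)) = (155 + (-3 - 1*(-4)))*1 = (155 + (-3 + 4))*1 = (155 + 1)*1 = 156*1 = 156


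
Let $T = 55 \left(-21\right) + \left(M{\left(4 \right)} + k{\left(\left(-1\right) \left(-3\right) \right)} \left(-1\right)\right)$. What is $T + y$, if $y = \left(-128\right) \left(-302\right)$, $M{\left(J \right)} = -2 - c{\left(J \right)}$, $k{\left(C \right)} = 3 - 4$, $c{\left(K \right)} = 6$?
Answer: $37494$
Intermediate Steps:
$k{\left(C \right)} = -1$
$M{\left(J \right)} = -8$ ($M{\left(J \right)} = -2 - 6 = -8$)
$y = 38656$
$T = -1162$ ($T = 55 \left(-21\right) - 7 = -1155 + \left(-8 + 1\right) = -1155 - 7 = -1162$)
$T + y = -1162 + 38656 = 37494$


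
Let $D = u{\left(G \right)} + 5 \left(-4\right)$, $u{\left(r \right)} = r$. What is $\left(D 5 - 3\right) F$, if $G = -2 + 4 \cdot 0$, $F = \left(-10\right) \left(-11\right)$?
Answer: $-12430$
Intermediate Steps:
$F = 110$
$G = -2$ ($G = -2 + 0 = -2$)
$D = -22$ ($D = -2 + 5 \left(-4\right) = -2 - 20 = -22$)
$\left(D 5 - 3\right) F = \left(\left(-22\right) 5 - 3\right) 110 = \left(-110 - 3\right) 110 = \left(-113\right) 110 = -12430$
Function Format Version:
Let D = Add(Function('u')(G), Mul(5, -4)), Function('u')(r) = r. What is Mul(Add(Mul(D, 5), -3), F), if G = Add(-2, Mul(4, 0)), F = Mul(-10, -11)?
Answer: -12430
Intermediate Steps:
F = 110
G = -2 (G = Add(-2, 0) = -2)
D = -22 (D = Add(-2, Mul(5, -4)) = Add(-2, -20) = -22)
Mul(Add(Mul(D, 5), -3), F) = Mul(Add(Mul(-22, 5), -3), 110) = Mul(Add(-110, -3), 110) = Mul(-113, 110) = -12430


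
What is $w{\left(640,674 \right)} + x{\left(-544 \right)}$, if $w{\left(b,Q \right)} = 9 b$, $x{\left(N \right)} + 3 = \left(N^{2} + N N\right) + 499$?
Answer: $598128$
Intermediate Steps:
$x{\left(N \right)} = 496 + 2 N^{2}$ ($x{\left(N \right)} = -3 + \left(\left(N^{2} + N N\right) + 499\right) = -3 + \left(\left(N^{2} + N^{2}\right) + 499\right) = -3 + \left(2 N^{2} + 499\right) = -3 + \left(499 + 2 N^{2}\right) = 496 + 2 N^{2}$)
$w{\left(640,674 \right)} + x{\left(-544 \right)} = 9 \cdot 640 + \left(496 + 2 \left(-544\right)^{2}\right) = 5760 + \left(496 + 2 \cdot 295936\right) = 5760 + \left(496 + 591872\right) = 5760 + 592368 = 598128$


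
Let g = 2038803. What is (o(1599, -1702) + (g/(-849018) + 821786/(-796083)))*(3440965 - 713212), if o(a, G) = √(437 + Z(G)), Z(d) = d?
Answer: -703386727865562349/75098755166 + 2727753*I*√1265 ≈ -9.3662e+6 + 9.7018e+7*I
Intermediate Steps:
o(a, G) = √(437 + G)
(o(1599, -1702) + (g/(-849018) + 821786/(-796083)))*(3440965 - 713212) = (√(437 - 1702) + (2038803/(-849018) + 821786/(-796083)))*(3440965 - 713212) = (√(-1265) + (2038803*(-1/849018) + 821786*(-1/796083)))*2727753 = (I*√1265 + (-679601/283006 - 821786/796083))*2727753 = (I*√1265 - 773589171599/225296265498)*2727753 = (-773589171599/225296265498 + I*√1265)*2727753 = -703386727865562349/75098755166 + 2727753*I*√1265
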